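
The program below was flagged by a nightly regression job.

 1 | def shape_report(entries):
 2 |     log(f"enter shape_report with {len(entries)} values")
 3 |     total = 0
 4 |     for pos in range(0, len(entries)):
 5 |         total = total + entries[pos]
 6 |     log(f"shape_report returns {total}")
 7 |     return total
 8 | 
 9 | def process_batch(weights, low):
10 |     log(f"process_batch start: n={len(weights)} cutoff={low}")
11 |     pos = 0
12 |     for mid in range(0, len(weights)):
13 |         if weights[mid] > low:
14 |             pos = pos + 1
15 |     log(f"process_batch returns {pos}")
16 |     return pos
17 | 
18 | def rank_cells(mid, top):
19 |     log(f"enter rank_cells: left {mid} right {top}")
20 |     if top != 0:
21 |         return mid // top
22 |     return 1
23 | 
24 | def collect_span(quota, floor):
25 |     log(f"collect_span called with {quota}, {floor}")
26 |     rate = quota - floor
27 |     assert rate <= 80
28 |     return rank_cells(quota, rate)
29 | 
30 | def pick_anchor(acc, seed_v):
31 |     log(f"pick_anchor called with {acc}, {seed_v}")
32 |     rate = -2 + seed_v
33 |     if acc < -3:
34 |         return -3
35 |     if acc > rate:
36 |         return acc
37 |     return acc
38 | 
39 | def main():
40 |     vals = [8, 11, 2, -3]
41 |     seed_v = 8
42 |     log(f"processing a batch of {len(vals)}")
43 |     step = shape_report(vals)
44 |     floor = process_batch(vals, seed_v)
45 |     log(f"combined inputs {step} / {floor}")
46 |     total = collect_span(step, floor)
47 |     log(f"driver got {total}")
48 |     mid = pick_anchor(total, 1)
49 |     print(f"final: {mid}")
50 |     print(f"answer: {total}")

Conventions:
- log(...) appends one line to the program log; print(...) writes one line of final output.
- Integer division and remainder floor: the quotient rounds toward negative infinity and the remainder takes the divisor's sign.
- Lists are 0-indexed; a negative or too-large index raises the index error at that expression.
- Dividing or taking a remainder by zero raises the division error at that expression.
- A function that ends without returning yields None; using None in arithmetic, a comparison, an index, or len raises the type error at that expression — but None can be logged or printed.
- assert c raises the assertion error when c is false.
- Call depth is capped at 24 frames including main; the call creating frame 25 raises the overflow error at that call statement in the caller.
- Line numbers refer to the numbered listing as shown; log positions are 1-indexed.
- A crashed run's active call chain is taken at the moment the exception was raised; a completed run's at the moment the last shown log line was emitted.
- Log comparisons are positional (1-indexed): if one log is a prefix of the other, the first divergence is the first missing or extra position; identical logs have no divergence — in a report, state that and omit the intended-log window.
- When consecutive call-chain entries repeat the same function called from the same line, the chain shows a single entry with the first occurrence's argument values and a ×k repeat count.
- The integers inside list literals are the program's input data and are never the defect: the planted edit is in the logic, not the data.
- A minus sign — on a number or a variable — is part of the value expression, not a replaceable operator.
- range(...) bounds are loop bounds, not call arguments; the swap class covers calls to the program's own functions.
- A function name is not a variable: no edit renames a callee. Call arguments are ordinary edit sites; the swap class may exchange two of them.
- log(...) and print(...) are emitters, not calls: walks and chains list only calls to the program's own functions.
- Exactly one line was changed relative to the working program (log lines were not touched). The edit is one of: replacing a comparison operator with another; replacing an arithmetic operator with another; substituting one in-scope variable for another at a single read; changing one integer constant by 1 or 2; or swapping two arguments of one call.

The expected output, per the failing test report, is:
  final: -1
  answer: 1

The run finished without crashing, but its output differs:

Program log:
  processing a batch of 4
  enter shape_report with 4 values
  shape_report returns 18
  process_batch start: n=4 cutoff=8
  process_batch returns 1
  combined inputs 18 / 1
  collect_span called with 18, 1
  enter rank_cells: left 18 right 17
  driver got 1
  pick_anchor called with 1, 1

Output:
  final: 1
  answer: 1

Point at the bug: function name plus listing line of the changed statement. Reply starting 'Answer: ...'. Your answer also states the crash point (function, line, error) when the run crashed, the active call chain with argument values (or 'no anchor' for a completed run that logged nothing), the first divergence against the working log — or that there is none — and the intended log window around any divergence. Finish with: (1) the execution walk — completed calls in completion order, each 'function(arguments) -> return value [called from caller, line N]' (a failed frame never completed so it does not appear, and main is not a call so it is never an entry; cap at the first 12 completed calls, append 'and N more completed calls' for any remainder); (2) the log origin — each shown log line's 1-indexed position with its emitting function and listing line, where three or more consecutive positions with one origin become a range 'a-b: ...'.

Answer: the defect is in pick_anchor at line 36.
Key fact: Nothing in the log betrays the bug — only the output does.
Call chain: main -> pick_anchor(1, 1) (called at line 48).
First divergence: none (the log streams are identical).
Execution walk:
  shape_report([8, 11, 2, -3]) -> 18  [called from main, line 43]
  process_batch([8, 11, 2, -3], 8) -> 1  [called from main, line 44]
  rank_cells(18, 17) -> 1  [called from collect_span, line 28]
  collect_span(18, 1) -> 1  [called from main, line 46]
  pick_anchor(1, 1) -> 1  [called from main, line 48]
Origin of each log line:
  1 — main, line 42
  2 — shape_report, line 2
  3 — shape_report, line 6
  4 — process_batch, line 10
  5 — process_batch, line 15
  6 — main, line 45
  7 — collect_span, line 25
  8 — rank_cells, line 19
  9 — main, line 47
  10 — pick_anchor, line 31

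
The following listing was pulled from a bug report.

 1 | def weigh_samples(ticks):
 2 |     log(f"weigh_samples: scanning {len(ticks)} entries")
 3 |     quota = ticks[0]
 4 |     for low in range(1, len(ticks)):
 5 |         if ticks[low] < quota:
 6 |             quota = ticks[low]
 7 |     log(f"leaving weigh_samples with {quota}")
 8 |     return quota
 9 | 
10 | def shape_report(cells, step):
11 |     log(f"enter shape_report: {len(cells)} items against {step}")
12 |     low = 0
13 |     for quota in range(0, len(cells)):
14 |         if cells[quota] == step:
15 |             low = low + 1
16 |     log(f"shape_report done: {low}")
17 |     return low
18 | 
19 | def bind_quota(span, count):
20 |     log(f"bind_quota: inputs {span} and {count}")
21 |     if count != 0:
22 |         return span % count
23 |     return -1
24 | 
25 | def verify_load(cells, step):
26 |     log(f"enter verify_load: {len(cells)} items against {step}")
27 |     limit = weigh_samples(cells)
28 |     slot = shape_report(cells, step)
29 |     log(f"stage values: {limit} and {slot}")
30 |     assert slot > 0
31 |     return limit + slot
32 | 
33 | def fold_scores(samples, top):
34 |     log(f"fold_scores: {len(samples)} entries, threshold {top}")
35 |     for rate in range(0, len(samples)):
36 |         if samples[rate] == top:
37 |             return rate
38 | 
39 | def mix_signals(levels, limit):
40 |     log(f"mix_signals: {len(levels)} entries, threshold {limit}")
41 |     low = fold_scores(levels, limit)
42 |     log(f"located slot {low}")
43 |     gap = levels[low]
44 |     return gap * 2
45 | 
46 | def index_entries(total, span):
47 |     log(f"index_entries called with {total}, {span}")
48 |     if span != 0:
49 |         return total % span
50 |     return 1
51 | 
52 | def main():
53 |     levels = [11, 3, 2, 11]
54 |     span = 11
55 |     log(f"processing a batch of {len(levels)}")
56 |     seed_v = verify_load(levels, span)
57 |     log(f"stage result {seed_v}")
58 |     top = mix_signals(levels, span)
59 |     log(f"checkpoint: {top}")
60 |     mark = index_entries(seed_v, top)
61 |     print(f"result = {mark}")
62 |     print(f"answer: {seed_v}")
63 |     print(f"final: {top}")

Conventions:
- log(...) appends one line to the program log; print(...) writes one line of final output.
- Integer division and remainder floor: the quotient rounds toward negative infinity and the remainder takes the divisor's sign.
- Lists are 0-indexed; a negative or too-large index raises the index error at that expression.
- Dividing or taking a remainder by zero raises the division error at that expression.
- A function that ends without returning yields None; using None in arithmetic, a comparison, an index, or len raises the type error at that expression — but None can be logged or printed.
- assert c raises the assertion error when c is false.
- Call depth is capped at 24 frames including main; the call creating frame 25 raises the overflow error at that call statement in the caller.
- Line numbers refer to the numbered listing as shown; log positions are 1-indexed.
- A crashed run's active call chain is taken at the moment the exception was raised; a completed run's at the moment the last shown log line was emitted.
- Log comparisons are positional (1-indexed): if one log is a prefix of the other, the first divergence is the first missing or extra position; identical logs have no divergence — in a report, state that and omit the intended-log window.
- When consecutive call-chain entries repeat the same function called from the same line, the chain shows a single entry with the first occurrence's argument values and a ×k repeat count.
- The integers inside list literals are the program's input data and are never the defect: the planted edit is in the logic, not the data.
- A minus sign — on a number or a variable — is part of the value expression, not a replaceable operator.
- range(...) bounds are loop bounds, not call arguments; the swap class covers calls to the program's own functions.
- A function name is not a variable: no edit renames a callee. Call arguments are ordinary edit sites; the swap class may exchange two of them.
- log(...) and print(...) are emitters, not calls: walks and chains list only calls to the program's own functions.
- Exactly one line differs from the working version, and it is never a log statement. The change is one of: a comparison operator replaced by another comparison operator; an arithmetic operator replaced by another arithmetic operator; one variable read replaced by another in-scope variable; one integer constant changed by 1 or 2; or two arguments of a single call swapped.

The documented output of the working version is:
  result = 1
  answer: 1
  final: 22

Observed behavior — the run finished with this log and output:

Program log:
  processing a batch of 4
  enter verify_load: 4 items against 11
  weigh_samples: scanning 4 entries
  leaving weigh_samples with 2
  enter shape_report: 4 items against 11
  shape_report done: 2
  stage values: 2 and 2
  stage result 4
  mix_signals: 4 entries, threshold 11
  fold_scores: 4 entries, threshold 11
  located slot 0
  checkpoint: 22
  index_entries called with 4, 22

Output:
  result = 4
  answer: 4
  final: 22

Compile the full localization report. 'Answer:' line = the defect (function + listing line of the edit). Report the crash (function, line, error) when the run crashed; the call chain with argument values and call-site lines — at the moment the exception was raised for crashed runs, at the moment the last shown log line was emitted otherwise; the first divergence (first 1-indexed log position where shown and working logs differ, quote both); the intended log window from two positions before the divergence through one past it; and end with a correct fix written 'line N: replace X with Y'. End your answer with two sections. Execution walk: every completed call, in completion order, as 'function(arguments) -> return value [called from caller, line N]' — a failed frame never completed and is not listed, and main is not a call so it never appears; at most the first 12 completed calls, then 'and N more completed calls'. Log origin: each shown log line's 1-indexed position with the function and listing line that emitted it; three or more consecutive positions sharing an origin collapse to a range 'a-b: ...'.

Answer: the defect is in verify_load at line 31.
Key observation: Log line 8 is where behavior first shows: 'stage result 4' appears instead of 'stage result 1'.
Call chain: main -> index_entries(4, 22) (called at line 60).
First divergence: position 8 — shown 'stage result 4', intended 'stage result 1'.
Intended log window:
  6: shape_report done: 2
  7: stage values: 2 and 2
  8: stage result 1
  9: mix_signals: 4 entries, threshold 11
Execution walk:
  weigh_samples([11, 3, 2, 11]) -> 2  [called from verify_load, line 27]
  shape_report([11, 3, 2, 11], 11) -> 2  [called from verify_load, line 28]
  verify_load([11, 3, 2, 11], 11) -> 4  [called from main, line 56]
  fold_scores([11, 3, 2, 11], 11) -> 0  [called from mix_signals, line 41]
  mix_signals([11, 3, 2, 11], 11) -> 22  [called from main, line 58]
  index_entries(4, 22) -> 4  [called from main, line 60]
Log origins:
  1: from main, line 55
  2: from verify_load, line 26
  3: from weigh_samples, line 2
  4: from weigh_samples, line 7
  5: from shape_report, line 11
  6: from shape_report, line 16
  7: from verify_load, line 29
  8: from main, line 57
  9: from mix_signals, line 40
  10: from fold_scores, line 34
  11: from mix_signals, line 42
  12: from main, line 59
  13: from index_entries, line 47
A correct fix: line 31: replace `+` with `//`.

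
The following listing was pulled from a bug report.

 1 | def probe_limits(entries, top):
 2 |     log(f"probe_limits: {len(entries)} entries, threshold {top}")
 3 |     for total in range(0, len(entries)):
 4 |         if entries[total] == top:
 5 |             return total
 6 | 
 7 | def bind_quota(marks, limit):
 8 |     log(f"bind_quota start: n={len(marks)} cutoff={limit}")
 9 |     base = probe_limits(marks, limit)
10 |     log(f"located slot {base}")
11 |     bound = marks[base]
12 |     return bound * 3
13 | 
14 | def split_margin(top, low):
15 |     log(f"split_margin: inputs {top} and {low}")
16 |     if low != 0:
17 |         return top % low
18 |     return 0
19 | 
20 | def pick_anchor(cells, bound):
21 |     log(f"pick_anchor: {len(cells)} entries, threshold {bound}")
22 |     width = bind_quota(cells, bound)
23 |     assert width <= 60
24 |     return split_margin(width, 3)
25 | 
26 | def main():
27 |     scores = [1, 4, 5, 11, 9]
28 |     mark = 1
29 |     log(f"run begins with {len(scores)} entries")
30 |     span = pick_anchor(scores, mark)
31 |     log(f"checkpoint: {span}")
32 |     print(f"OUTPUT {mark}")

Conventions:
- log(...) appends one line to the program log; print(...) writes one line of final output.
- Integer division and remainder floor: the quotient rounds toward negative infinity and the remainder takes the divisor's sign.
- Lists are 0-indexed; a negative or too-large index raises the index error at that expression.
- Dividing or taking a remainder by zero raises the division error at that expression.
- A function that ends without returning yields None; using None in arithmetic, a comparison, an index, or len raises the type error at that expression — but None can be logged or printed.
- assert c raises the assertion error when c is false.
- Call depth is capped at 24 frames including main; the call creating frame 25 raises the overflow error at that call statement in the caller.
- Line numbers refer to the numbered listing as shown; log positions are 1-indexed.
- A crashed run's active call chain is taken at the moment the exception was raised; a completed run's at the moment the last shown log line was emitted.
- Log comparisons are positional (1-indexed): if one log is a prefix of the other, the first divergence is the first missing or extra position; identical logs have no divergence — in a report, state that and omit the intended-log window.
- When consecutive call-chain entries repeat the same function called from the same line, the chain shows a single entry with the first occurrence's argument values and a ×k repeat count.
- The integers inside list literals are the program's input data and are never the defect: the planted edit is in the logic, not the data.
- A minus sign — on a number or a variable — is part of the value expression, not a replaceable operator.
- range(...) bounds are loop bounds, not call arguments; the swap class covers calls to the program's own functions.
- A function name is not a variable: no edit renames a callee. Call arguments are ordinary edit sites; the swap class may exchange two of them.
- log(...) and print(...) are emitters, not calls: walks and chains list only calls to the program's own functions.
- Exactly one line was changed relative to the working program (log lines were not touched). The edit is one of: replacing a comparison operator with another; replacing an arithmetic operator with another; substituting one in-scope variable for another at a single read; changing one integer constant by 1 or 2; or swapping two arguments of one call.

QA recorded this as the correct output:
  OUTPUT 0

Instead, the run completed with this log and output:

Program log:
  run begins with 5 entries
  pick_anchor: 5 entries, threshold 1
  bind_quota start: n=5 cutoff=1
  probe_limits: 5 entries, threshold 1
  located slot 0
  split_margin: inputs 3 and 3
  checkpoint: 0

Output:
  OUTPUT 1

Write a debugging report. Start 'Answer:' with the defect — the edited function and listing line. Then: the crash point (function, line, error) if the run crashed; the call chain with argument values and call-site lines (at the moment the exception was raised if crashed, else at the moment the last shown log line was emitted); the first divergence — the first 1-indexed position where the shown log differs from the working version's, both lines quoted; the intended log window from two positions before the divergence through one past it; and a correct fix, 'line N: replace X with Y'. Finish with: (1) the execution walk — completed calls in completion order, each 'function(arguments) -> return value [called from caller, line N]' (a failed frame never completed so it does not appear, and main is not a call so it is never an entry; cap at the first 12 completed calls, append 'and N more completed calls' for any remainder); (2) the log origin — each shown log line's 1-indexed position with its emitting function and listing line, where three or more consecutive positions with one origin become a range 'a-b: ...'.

Answer: the defect is in main at line 32.
Key observation: Every logged value matches the working version; the printed result is what differs.
Call chain: main.
First divergence: none — the logs agree in full.
Execution walk:
  probe_limits([1, 4, 5, 11, 9], 1) -> 0  [called from bind_quota, line 9]
  bind_quota([1, 4, 5, 11, 9], 1) -> 3  [called from pick_anchor, line 22]
  split_margin(3, 3) -> 0  [called from pick_anchor, line 24]
  pick_anchor([1, 4, 5, 11, 9], 1) -> 0  [called from main, line 30]
Log origins:
  1: emitted by main (line 29)
  2: emitted by pick_anchor (line 21)
  3: emitted by bind_quota (line 8)
  4: emitted by probe_limits (line 2)
  5: emitted by bind_quota (line 10)
  6: emitted by split_margin (line 15)
  7: emitted by main (line 31)
A correct fix: line 32: replace `mark` with `span`.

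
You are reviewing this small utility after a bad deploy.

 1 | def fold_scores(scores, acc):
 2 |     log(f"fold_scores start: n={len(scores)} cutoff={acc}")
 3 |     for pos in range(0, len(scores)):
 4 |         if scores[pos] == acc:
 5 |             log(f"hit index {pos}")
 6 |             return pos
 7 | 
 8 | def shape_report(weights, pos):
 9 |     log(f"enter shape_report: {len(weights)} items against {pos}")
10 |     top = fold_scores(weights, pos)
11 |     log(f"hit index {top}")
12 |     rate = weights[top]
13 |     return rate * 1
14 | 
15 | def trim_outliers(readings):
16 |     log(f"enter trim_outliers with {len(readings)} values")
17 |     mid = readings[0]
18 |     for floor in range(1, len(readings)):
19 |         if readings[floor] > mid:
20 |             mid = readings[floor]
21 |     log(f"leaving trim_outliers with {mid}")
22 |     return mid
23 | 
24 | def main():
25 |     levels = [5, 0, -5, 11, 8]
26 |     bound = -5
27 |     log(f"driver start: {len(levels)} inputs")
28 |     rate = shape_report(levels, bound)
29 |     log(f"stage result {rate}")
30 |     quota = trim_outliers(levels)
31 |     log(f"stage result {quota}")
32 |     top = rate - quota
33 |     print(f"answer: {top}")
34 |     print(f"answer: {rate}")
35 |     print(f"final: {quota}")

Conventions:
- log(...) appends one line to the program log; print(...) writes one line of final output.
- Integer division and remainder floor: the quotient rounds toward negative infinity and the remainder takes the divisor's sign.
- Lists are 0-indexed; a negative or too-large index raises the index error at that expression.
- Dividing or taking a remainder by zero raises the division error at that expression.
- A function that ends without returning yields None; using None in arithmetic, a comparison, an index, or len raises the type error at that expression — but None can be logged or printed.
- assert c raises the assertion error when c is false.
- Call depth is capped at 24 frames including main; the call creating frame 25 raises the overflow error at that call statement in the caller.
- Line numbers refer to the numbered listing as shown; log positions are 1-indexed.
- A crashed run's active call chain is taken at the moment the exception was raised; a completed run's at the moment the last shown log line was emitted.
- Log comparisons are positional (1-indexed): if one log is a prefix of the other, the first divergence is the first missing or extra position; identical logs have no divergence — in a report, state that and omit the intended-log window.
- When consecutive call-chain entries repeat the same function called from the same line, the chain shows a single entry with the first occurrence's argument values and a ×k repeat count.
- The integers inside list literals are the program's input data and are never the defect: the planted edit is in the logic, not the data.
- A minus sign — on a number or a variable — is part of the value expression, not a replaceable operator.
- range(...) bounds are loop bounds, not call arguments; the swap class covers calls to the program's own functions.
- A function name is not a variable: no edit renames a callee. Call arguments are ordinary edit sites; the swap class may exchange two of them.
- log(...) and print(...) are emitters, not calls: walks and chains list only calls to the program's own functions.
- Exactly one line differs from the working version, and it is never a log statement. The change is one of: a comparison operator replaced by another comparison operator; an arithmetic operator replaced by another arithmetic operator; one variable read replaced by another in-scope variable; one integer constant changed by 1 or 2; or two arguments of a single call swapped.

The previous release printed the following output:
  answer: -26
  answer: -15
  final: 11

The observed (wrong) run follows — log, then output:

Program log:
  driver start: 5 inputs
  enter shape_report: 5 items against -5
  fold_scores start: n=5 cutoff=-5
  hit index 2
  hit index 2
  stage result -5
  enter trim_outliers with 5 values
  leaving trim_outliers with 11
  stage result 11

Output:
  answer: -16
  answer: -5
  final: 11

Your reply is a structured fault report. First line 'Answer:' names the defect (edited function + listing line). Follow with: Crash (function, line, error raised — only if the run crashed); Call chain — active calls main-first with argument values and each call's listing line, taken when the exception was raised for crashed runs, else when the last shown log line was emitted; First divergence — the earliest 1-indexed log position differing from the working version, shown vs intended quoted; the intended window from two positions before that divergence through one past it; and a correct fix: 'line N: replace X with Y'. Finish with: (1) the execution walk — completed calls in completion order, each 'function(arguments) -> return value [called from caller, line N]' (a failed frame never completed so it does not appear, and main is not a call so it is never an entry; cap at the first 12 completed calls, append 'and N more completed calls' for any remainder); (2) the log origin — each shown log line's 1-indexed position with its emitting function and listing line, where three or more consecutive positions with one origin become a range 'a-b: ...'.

Answer: the defect is in shape_report at line 13.
The tell: Everything matches until log position 6, which reads 'stage result -5' in place of 'stage result -15'.
Call chain: main.
First divergence: position 6 — shown 'stage result -5', intended 'stage result -15'.
Intended log window:
  4: hit index 2
  5: hit index 2
  6: stage result -15
  7: enter trim_outliers with 5 values
Execution walk:
  fold_scores([5, 0, -5, 11, 8], -5) -> 2  [called from shape_report, line 10]
  shape_report([5, 0, -5, 11, 8], -5) -> -5  [called from main, line 28]
  trim_outliers([5, 0, -5, 11, 8]) -> 11  [called from main, line 30]
Log origin:
  1 — main, line 27
  2 — shape_report, line 9
  3 — fold_scores, line 2
  4 — fold_scores, line 5
  5 — shape_report, line 11
  6 — main, line 29
  7 — trim_outliers, line 16
  8 — trim_outliers, line 21
  9 — main, line 31
A correct fix: line 13: replace `1` with `3`.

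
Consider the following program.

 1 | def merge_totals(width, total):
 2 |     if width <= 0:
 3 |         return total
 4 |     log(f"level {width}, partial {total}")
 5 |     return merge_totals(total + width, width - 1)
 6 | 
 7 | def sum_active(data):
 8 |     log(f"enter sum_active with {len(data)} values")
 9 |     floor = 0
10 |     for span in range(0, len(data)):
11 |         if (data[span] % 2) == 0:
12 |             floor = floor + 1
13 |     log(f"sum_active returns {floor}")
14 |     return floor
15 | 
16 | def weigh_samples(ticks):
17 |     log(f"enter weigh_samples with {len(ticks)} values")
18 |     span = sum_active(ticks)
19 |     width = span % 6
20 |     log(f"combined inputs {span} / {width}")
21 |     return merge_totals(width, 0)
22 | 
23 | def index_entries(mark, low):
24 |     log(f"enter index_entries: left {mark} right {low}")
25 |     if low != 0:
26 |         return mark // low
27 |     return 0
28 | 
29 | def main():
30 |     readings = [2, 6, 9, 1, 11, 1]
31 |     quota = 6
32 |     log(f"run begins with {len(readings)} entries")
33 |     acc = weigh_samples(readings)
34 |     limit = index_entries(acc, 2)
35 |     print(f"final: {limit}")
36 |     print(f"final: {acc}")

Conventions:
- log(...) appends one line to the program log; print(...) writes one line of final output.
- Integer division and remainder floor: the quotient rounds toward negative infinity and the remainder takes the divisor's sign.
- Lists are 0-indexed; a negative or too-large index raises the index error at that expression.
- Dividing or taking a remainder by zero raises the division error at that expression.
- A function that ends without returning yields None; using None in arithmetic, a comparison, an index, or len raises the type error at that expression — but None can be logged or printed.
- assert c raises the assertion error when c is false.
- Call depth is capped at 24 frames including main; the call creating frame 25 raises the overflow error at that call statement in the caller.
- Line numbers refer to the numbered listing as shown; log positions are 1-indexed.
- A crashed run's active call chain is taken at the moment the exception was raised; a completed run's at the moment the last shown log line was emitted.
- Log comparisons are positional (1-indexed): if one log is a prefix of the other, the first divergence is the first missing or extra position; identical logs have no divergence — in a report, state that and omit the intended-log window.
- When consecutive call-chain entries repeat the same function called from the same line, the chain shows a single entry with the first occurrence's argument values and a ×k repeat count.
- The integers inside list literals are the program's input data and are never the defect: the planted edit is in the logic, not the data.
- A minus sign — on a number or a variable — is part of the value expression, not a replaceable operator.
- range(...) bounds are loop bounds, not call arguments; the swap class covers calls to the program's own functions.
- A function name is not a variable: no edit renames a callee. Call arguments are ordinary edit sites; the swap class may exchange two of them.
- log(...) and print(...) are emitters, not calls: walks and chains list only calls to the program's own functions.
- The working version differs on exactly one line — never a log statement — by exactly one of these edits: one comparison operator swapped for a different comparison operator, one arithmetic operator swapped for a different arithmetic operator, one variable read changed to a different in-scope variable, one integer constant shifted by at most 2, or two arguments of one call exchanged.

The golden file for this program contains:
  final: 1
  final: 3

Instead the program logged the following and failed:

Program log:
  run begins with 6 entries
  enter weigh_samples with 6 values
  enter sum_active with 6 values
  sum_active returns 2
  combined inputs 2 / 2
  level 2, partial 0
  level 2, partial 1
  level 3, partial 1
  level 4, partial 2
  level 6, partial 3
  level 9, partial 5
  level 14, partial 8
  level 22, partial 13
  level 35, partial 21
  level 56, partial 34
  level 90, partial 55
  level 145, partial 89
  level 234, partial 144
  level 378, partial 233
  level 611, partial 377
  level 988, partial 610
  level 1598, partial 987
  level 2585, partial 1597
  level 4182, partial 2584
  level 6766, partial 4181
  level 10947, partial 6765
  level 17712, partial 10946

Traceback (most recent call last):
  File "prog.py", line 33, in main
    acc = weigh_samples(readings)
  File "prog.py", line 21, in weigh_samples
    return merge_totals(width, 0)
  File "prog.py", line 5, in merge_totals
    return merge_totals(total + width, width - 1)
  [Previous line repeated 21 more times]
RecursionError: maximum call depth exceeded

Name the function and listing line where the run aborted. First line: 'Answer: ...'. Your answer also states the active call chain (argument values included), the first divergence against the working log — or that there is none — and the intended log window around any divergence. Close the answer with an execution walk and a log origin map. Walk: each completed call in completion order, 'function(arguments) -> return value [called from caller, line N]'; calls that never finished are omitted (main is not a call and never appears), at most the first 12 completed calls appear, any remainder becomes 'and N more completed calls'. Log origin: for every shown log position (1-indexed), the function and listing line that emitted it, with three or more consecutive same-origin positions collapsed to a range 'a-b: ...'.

Answer: the error was raised in merge_totals, line 5.
The tell: Position 7 is the first bad log line: 'level 2, partial 1' should read 'level 1, partial 2'.
Call chain: main -> weigh_samples([2, 6, 9, 1, 11, 1]) (called at line 33) -> merge_totals(2, 0) (called at line 21) -> merge_totals(2, 1) (called at line 5) ×21.
First divergence: at position 7 the run shows 'level 2, partial 1' where the working version logs 'level 1, partial 2'.
Intended log window:
  5: combined inputs 2 / 2
  6: level 2, partial 0
  7: level 1, partial 2
  8: enter index_entries: left 3 right 2
Execution walk:
  sum_active([2, 6, 9, 1, 11, 1]) -> 2  [called from weigh_samples, line 18]
Log line origins:
  1: emitted by main (line 32)
  2: emitted by weigh_samples (line 17)
  3: emitted by sum_active (line 8)
  4: emitted by sum_active (line 13)
  5: emitted by weigh_samples (line 20)
  6-27: emitted by merge_totals (line 4)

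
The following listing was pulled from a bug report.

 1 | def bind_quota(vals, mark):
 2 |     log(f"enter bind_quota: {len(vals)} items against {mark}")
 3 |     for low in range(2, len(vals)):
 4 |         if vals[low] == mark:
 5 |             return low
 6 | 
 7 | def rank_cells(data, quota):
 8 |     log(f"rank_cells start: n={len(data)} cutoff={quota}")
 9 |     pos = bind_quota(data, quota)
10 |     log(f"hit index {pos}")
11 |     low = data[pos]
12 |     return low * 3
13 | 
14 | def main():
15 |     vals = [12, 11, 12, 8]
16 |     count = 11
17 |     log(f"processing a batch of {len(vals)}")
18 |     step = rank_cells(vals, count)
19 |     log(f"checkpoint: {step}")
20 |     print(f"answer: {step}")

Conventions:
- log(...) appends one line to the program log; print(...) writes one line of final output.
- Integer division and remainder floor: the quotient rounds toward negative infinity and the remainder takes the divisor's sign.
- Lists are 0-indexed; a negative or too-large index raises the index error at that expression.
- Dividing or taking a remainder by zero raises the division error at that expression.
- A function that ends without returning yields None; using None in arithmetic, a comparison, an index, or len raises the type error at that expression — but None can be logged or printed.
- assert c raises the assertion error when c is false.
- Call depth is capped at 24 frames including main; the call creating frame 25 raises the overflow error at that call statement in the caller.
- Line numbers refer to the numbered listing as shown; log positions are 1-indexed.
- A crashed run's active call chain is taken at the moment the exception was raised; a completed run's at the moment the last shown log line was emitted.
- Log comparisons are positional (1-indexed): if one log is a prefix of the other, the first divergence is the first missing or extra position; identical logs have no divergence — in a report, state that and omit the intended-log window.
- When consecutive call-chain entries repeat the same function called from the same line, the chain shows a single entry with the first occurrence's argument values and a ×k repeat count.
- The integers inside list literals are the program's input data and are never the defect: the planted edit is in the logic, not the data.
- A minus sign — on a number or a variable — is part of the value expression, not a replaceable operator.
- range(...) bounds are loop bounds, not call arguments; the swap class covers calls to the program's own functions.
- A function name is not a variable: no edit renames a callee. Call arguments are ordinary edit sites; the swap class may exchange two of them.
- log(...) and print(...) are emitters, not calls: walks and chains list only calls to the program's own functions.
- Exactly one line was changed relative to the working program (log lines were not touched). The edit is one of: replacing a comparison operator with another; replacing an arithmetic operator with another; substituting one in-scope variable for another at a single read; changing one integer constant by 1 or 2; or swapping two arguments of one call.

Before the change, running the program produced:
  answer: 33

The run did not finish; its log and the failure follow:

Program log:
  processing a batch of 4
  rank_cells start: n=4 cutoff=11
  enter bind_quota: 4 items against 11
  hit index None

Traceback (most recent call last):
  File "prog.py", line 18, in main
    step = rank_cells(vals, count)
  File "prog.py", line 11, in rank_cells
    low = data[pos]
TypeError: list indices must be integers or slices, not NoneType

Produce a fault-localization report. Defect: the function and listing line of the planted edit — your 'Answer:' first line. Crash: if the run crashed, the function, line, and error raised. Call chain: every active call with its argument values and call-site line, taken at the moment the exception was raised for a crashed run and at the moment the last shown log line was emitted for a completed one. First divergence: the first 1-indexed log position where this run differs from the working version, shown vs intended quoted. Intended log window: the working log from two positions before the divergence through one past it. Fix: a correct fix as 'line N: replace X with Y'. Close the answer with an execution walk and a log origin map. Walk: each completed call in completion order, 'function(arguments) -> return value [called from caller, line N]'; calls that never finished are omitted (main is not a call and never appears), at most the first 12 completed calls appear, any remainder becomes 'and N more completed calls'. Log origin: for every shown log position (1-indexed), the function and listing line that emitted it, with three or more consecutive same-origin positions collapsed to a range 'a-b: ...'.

Answer: the defect is in bind_quota at line 3.
Core observation: The earliest visible damage is log position 4 — 'hit index None' rather than the intended 'hit index 1'.
Crash: rank_cells, line 11, TypeError.
Call chain: main -> rank_cells([12, 11, 12, 8], 11) (called at line 18).
First divergence: position 4 — the shown line 'hit index None' should read 'hit index 1'.
Intended log window:
  2: rank_cells start: n=4 cutoff=11
  3: enter bind_quota: 4 items against 11
  4: hit index 1
  5: checkpoint: 33
Execution walk:
  bind_quota([12, 11, 12, 8], 11) -> None  [called from rank_cells, line 9]
Log origins:
  1 — main, line 17
  2 — rank_cells, line 8
  3 — bind_quota, line 2
  4 — rank_cells, line 10
A correct fix: line 3: replace `2` with `0`.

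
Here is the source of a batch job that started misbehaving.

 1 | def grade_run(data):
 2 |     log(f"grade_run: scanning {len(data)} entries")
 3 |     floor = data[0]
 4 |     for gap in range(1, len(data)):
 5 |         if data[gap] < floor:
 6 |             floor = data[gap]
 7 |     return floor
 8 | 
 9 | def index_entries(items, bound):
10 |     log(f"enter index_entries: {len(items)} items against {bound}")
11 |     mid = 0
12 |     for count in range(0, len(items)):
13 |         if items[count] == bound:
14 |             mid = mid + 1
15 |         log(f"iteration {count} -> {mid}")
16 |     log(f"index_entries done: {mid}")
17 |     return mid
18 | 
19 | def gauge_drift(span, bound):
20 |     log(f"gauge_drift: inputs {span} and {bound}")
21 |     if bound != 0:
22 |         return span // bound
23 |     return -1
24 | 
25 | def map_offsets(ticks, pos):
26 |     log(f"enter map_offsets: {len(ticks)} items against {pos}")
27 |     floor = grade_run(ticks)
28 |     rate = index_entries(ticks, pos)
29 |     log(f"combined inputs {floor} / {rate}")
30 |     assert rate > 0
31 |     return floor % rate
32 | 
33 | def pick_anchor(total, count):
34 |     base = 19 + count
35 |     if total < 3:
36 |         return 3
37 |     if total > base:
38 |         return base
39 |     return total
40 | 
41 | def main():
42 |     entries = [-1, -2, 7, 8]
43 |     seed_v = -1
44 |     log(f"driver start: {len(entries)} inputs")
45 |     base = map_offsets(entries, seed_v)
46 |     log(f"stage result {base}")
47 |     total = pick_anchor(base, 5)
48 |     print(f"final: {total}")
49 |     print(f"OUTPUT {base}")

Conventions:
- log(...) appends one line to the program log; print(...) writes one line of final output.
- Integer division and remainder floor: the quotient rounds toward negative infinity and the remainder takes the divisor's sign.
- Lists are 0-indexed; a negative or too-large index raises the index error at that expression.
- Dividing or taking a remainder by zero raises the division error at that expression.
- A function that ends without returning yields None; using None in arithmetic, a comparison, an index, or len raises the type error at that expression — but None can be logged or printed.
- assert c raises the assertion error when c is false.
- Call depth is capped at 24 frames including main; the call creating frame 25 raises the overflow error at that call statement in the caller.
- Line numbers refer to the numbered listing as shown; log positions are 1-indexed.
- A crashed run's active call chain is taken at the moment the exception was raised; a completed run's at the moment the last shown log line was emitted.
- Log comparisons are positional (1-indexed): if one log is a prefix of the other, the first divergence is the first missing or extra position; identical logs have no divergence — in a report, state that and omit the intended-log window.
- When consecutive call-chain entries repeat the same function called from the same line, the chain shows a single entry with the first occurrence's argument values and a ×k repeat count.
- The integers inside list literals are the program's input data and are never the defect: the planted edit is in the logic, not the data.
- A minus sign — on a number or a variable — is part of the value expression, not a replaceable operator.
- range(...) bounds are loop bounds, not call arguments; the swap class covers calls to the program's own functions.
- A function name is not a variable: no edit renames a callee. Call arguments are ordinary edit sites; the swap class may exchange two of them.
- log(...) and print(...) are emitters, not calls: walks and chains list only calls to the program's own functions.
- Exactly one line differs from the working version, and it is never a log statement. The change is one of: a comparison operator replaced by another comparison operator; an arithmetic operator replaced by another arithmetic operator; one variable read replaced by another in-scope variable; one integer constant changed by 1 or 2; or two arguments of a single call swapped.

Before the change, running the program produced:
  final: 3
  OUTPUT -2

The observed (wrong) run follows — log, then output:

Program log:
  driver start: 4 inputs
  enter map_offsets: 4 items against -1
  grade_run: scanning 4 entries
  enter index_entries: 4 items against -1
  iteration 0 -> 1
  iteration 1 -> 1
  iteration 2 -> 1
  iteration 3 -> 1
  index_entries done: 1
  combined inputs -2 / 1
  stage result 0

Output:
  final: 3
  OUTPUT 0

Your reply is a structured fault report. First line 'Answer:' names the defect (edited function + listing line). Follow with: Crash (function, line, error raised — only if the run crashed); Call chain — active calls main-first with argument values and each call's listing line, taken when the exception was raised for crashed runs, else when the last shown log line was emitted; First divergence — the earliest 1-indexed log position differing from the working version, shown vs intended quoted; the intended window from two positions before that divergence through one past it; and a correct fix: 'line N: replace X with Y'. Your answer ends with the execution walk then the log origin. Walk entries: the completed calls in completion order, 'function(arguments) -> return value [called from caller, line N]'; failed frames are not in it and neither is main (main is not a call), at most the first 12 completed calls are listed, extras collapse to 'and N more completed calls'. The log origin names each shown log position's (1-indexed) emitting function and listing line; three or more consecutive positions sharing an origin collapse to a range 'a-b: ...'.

Answer: the defect is in map_offsets at line 31.
Key fact: The earliest visible damage is log position 11 — 'stage result 0' rather than the intended 'stage result -2'.
Call chain: main.
First divergence: at position 11 the run shows 'stage result 0' where the working version logs 'stage result -2'.
Intended log window:
  9: index_entries done: 1
  10: combined inputs -2 / 1
  11: stage result -2
Execution walk:
  grade_run([-1, -2, 7, 8]) -> -2  [called from map_offsets, line 27]
  index_entries([-1, -2, 7, 8], -1) -> 1  [called from map_offsets, line 28]
  map_offsets([-1, -2, 7, 8], -1) -> 0  [called from main, line 45]
  pick_anchor(0, 5) -> 3  [called from main, line 47]
Origin of each log line:
  1: from main, line 44
  2: from map_offsets, line 26
  3: from grade_run, line 2
  4: from index_entries, line 10
  5-8: from index_entries, line 15
  9: from index_entries, line 16
  10: from map_offsets, line 29
  11: from main, line 46
A correct fix: line 31: replace `%` with `//`.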